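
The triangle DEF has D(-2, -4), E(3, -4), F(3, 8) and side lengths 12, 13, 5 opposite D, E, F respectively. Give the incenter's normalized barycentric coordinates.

The incenter has barycentric coordinates proportional to the opposite side lengths: (12 : 13 : 5).
Normalizing by 12+13+5 = 30 gives (2/5, 13/30, 1/6).

(2/5, 13/30, 1/6)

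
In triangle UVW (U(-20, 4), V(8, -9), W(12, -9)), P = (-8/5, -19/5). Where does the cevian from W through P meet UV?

(-32/3, -1/3)

Barycentric coordinates of P with respect to UVW: (2/5, 1/5, 2/5).
On side UV the W-coordinate is zero; dropping P's W-weight 2/5 and renormalizing the remaining 2/5 : 1/5 gives weights 2/3, 1/3 on U, V.
Q = (2/3)·(-20, 4) + (1/3)·(8, -9) = (-32/3, -1/3).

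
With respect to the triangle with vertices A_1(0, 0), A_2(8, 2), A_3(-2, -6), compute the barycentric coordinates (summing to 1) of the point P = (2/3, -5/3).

(1/2, 1/6, 1/3)

Signed area of the reference triangle: [A_1A_2A_3] = ½·(0·(2−(-6)) + 8·(-6−0) + (-2)·(0−2)) = ½·(0 − 48 + 4) = -22.
[PA_2A_3] = ½·((2/3)·(2−(-6)) + 8·(-6−(-5/3)) + (-2)·(-5/3−2)) = ½·(16/3 − 104/3 + 22/3) = -11, so the A_1-coordinate is (-11)/(-22) = 1/2.
[A_1PA_3] = ½·(0·(-5/3−(-6)) + (2/3)·(-6−0) + (-2)·(0−(-5/3))) = ½·(0 − 4 − 10/3) = -11/3, so the A_2-coordinate is 1/6.
[A_1A_2P] = ½·(0·(2−(-5/3)) + 8·(-5/3−0) + (2/3)·(0−2)) = ½·(0 − 40/3 − 4/3) = -22/3, so the A_3-coordinate is 1/3.
Check: 1/2 + 1/6 + 1/3 = 1.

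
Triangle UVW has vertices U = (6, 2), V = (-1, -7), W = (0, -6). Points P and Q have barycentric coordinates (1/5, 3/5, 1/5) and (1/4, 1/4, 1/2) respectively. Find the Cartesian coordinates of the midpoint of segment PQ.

Barycentric coordinates of the midpoint are the average: (9/40, 17/40, 7/20).
Converting: (9/40)·U + (17/40)·V + (7/20)·W = (37/40, -37/8).

(37/40, -37/8)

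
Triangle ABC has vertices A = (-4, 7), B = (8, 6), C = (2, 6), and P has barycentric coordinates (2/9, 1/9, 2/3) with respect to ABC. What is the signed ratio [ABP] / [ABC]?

2/3

The signed ratio [ABP]/[ABC] equals the barycentric coordinate of P at vertex C, which is 2/3.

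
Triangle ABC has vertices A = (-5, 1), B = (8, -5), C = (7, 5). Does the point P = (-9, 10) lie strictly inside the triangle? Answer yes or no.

Barycentric coordinates of P: (5/4, -1, 3/4).
The three coordinates are positive, negative, positive; a point is interior exactly when all three are positive.

no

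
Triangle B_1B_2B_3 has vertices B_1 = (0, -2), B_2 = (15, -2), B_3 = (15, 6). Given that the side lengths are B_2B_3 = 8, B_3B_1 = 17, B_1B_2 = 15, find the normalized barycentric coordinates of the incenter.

(1/5, 17/40, 3/8)

The incenter has barycentric coordinates proportional to the opposite side lengths: (8 : 17 : 15).
Normalizing by 8+17+15 = 40 gives (1/5, 17/40, 3/8).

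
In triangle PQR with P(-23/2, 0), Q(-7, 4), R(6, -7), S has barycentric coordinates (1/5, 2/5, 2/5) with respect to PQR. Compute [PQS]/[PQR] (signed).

The signed ratio [PQS]/[PQR] equals the barycentric coordinate of S at vertex R, which is 2/5.

2/5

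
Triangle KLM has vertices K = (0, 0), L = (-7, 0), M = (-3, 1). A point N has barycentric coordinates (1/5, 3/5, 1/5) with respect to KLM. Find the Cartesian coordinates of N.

N = (1/5)·K + (3/5)·L + (1/5)·M.
x-coordinate: (1/5)·0 + (3/5)·(-7) + (1/5)·(-3) = -24/5.
y-coordinate: (1/5)·0 + (3/5)·0 + (1/5)·1 = 1/5.

(-24/5, 1/5)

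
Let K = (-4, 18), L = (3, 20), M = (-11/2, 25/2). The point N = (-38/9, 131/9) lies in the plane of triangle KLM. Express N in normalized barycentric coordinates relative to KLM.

Signed area of the reference triangle: [KLM] = ½·((-4)·(20−(25/2)) + 3·(25/2−18) + (-11/2)·(18−20)) = ½·(-30 − 33/2 + 11) = -71/4.
[NLM] = ½·((-38/9)·(20−(25/2)) + 3·(25/2−(131/9)) + (-11/2)·(131/9−20)) = ½·(-95/3 − 37/6 + 539/18) = -71/18, so the K-coordinate is (-71/18)/(-71/4) = 2/9.
[KNM] = ½·((-4)·(131/9−(25/2)) + (-38/9)·(25/2−18) + (-11/2)·(18−(131/9))) = ½·(-74/9 + 209/9 − 341/18) = -71/36, so the L-coordinate is 1/9.
[KLN] = ½·((-4)·(20−(131/9)) + 3·(131/9−18) + (-38/9)·(18−20)) = ½·(-196/9 − 31/3 + 76/9) = -71/6, so the M-coordinate is 2/3.

(2/9, 1/9, 2/3)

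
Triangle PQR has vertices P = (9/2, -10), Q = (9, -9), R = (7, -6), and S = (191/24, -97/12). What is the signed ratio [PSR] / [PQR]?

7/12

[PQR] = ½·((9/2)·(-9−(-6)) + 9·(-6−(-10)) + 7·(-10−(-9))) = ½·(-27/2 + 36 − 7) = 31/4.
[PSR] = ½·((9/2)·(-97/12−(-6)) + (191/24)·(-6−(-10)) + 7·(-10−(-97/12))) = ½·(-75/8 + 191/6 − 161/12) = 217/48, so the ratio is (217/48)/(31/4) = 7/12.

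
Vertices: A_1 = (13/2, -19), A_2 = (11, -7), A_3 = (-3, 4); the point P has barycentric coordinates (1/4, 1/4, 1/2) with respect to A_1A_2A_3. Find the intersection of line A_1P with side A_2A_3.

Line A_1P meets A_2A_3 where the A_1-coordinate vanishes; zeroing P's A_1-weight and renormalizing leaves A_2, A_3-weights 1/4 : 1/2 → (1/3, 2/3).
So Q = (1/3)·A_2 + (2/3)·A_3 = (5/3, 1/3).

(5/3, 1/3)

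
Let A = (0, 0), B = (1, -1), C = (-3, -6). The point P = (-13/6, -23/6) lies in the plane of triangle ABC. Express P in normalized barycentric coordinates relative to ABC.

Signed area of the reference triangle: [ABC] = ½·(0·(-1−(-6)) + 1·(-6−0) + (-3)·(0−(-1))) = ½·(0 − 6 − 3) = -9/2.
[PBC] = ½·((-13/6)·(-1−(-6)) + 1·(-6−(-23/6)) + (-3)·(-23/6−(-1))) = ½·(-65/6 − 13/6 + 17/2) = -9/4, so the A-coordinate is (-9/4)/(-9/2) = 1/2.
[APC] = ½·(0·(-23/6−(-6)) + (-13/6)·(-6−0) + (-3)·(0−(-23/6))) = ½·(0 + 13 − 23/2) = 3/4, so the B-coordinate is -1/6.
[ABP] = ½·(0·(-1−(-23/6)) + 1·(-23/6−0) + (-13/6)·(0−(-1))) = ½·(0 − 23/6 − 13/6) = -3, so the C-coordinate is 2/3.

(1/2, -1/6, 2/3)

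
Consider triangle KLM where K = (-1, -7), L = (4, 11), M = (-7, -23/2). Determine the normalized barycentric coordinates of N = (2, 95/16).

(1/8, 3/4, 1/8)

Signed area of the reference triangle: [KLM] = ½·((-1)·(11−(-23/2)) + 4·(-23/2−(-7)) + (-7)·(-7−11)) = ½·(-45/2 − 18 + 126) = 171/4.
[NLM] = ½·(2·(11−(-23/2)) + 4·(-23/2−(95/16)) + (-7)·(95/16−11)) = ½·(45 − 279/4 + 567/16) = 171/32, so the K-coordinate is (171/32)/(171/4) = 1/8.
[KNM] = ½·((-1)·(95/16−(-23/2)) + 2·(-23/2−(-7)) + (-7)·(-7−(95/16))) = ½·(-279/16 − 9 + 1449/16) = 513/16, so the L-coordinate is 3/4.
[KLN] = ½·((-1)·(11−(95/16)) + 4·(95/16−(-7)) + 2·(-7−11)) = ½·(-81/16 + 207/4 − 36) = 171/32, so the M-coordinate is 1/8.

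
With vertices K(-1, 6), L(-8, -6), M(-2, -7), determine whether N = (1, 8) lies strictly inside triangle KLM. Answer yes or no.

no

Barycentric coordinates of N: (93/79, -24/79, 10/79).
The three coordinates are positive, negative, positive; a point is interior exactly when all three are positive.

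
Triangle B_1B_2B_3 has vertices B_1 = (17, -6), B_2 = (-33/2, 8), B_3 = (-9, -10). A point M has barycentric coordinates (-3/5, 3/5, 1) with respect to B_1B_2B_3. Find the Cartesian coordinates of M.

M = (-3/5)·B_1 + (3/5)·B_2 + 1·B_3.
x-coordinate: (-3/5)·17 + (3/5)·(-33/2) + 1·(-9) = -291/10.
y-coordinate: (-3/5)·(-6) + (3/5)·8 + 1·(-10) = -8/5.

(-291/10, -8/5)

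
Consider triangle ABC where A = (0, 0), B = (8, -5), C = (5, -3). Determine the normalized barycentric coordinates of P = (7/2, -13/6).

Signed area of the reference triangle: [ABC] = ½·(0·(-5−(-3)) + 8·(-3−0) + 5·(0−(-5))) = ½·(0 − 24 + 25) = 1/2.
[PBC] = ½·((7/2)·(-5−(-3)) + 8·(-3−(-13/6)) + 5·(-13/6−(-5))) = ½·(-7 − 20/3 + 85/6) = 1/4, so the A-coordinate is (1/4)/(1/2) = 1/2.
[APC] = ½·(0·(-13/6−(-3)) + (7/2)·(-3−0) + 5·(0−(-13/6))) = ½·(0 − 21/2 + 65/6) = 1/6, so the B-coordinate is 1/3.
[ABP] = ½·(0·(-5−(-13/6)) + 8·(-13/6−0) + (7/2)·(0−(-5))) = ½·(0 − 52/3 + 35/2) = 1/12, so the C-coordinate is 1/6.

(1/2, 1/3, 1/6)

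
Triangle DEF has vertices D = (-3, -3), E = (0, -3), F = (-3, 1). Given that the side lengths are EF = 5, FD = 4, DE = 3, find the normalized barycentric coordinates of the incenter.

(5/12, 1/3, 1/4)

The incenter has barycentric coordinates proportional to the opposite side lengths: (5 : 4 : 3).
Normalizing by 5+4+3 = 12 gives (5/12, 1/3, 1/4).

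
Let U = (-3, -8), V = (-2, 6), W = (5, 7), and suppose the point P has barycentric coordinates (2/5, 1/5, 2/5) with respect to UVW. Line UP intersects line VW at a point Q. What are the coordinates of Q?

Line UP meets VW where the U-coordinate vanishes; zeroing P's U-weight and renormalizing leaves V, W-weights 1/5 : 2/5 → (1/3, 2/3).
So Q = (1/3)·V + (2/3)·W = (8/3, 20/3).

(8/3, 20/3)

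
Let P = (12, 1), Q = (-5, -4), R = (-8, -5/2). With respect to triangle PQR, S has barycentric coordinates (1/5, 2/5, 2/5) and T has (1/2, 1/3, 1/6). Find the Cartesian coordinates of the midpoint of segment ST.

Barycentric coordinates of the midpoint are the average: (7/20, 11/30, 17/60).
Converting: (7/20)·P + (11/30)·Q + (17/60)·R = (1/10, -73/40).

(1/10, -73/40)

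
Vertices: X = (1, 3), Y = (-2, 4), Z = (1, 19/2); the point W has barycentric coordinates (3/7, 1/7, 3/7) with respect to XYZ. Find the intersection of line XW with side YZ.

Line XW meets YZ where the X-coordinate vanishes; zeroing W's X-weight and renormalizing leaves Y, Z-weights 1/7 : 3/7 → (1/4, 3/4).
So V = (1/4)·Y + (3/4)·Z = (1/4, 65/8).

(1/4, 65/8)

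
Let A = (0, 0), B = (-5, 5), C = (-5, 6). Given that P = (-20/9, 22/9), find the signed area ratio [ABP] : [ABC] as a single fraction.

2/9

[ABC] = ½·(0·(5−6) + (-5)·(6−0) + (-5)·(0−5)) = ½·(0 − 30 + 25) = -5/2.
[ABP] = ½·(0·(5−(22/9)) + (-5)·(22/9−0) + (-20/9)·(0−5)) = ½·(0 − 110/9 + 100/9) = -5/9, so the ratio is (-5/9)/(-5/2) = 2/9.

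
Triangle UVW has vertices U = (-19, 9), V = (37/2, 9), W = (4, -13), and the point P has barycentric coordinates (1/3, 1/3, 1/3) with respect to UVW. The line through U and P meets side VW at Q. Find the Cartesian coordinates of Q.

(45/4, -2)

Line UP meets VW where the U-coordinate vanishes; zeroing P's U-weight and renormalizing leaves V, W-weights 1/3 : 1/3 → (1/2, 1/2).
So Q = (1/2)·V + (1/2)·W = (45/4, -2).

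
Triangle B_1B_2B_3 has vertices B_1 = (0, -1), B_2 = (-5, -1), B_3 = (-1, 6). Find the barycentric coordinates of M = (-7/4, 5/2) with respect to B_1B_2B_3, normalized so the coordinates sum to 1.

(1/4, 1/4, 1/2)

Signed area of the reference triangle: [B_1B_2B_3] = ½·(0·(-1−6) + (-5)·(6−(-1)) + (-1)·(-1−(-1))) = ½·(0 − 35 + 0) = -35/2.
[MB_2B_3] = ½·((-7/4)·(-1−6) + (-5)·(6−(5/2)) + (-1)·(5/2−(-1))) = ½·(49/4 − 35/2 − 7/2) = -35/8, so the B_1-coordinate is (-35/8)/(-35/2) = 1/4.
[B_1MB_3] = ½·(0·(5/2−6) + (-7/4)·(6−(-1)) + (-1)·(-1−(5/2))) = ½·(0 − 49/4 + 7/2) = -35/8, so the B_2-coordinate is 1/4.
[B_1B_2M] = ½·(0·(-1−(5/2)) + (-5)·(5/2−(-1)) + (-7/4)·(-1−(-1))) = ½·(0 − 35/2 + 0) = -35/4, so the B_3-coordinate is 1/2.
Check: 1/4 + 1/4 + 1/2 = 1.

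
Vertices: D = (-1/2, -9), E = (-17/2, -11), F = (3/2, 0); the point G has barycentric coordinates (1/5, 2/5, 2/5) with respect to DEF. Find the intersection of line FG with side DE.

Line FG meets DE where the F-coordinate vanishes; zeroing G's F-weight and renormalizing leaves D, E-weights 1/5 : 2/5 → (1/3, 2/3).
So H = (1/3)·D + (2/3)·E = (-35/6, -31/3).

(-35/6, -31/3)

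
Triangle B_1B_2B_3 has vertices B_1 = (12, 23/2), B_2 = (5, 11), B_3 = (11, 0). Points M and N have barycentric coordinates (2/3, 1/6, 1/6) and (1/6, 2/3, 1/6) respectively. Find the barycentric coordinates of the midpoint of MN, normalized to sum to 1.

Since both coordinate triples sum to 1, the midpoint's barycentrics are the componentwise average.
(2/3+1/6)/2 = 5/12; similarly 5/12 and 1/6.

(5/12, 5/12, 1/6)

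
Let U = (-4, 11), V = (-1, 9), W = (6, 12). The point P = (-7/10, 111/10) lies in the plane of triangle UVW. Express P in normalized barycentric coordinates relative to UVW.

(3/5, 1/10, 3/10)

Signed area of the reference triangle: [UVW] = ½·((-4)·(9−12) + (-1)·(12−11) + 6·(11−9)) = ½·(12 − 1 + 12) = 23/2.
[PVW] = ½·((-7/10)·(9−12) + (-1)·(12−(111/10)) + 6·(111/10−9)) = ½·(21/10 − 9/10 + 63/5) = 69/10, so the U-coordinate is (69/10)/(23/2) = 3/5.
[UPW] = ½·((-4)·(111/10−12) + (-7/10)·(12−11) + 6·(11−(111/10))) = ½·(18/5 − 7/10 − 3/5) = 23/20, so the V-coordinate is 1/10.
[UVP] = ½·((-4)·(9−(111/10)) + (-1)·(111/10−11) + (-7/10)·(11−9)) = ½·(42/5 − 1/10 − 7/5) = 69/20, so the W-coordinate is 3/10.
Check: 3/5 + 1/10 + 3/10 = 1.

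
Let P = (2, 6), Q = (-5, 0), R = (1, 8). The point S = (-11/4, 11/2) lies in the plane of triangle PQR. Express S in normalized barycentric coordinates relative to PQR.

Signed area of the reference triangle: [PQR] = ½·(2·(0−8) + (-5)·(8−6) + 1·(6−0)) = ½·(-16 − 10 + 6) = -10.
[SQR] = ½·((-11/4)·(0−8) + (-5)·(8−(11/2)) + 1·(11/2−0)) = ½·(22 − 25/2 + 11/2) = 15/2, so the P-coordinate is (15/2)/(-10) = -3/4.
[PSR] = ½·(2·(11/2−8) + (-11/4)·(8−6) + 1·(6−(11/2))) = ½·(-5 − 11/2 + 1/2) = -5, so the Q-coordinate is 1/2.
[PQS] = ½·(2·(0−(11/2)) + (-5)·(11/2−6) + (-11/4)·(6−0)) = ½·(-11 + 5/2 − 33/2) = -25/2, so the R-coordinate is 5/4.

(-3/4, 1/2, 5/4)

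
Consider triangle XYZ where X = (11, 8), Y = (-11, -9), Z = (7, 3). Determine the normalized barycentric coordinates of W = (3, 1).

Signed area of the reference triangle: [XYZ] = ½·(11·(-9−3) + (-11)·(3−8) + 7·(8−(-9))) = ½·(-132 + 55 + 119) = 21.
[WYZ] = ½·(3·(-9−3) + (-11)·(3−1) + 7·(1−(-9))) = ½·(-36 − 22 + 70) = 6, so the X-coordinate is 6/21 = 2/7.
[XWZ] = ½·(11·(1−3) + 3·(3−8) + 7·(8−1)) = ½·(-22 − 15 + 49) = 6, so the Y-coordinate is 2/7.
[XYW] = ½·(11·(-9−1) + (-11)·(1−8) + 3·(8−(-9))) = ½·(-110 + 77 + 51) = 9, so the Z-coordinate is 3/7.
Check: 2/7 + 2/7 + 3/7 = 1.

(2/7, 2/7, 3/7)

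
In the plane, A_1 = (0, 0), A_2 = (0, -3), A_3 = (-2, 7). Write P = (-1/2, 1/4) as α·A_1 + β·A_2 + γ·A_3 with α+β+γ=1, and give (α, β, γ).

(1/4, 1/2, 1/4)

Signed area of the reference triangle: [A_1A_2A_3] = ½·(0·(-3−7) + 0·(7−0) + (-2)·(0−(-3))) = ½·(0 + 0 − 6) = -3.
[PA_2A_3] = ½·((-1/2)·(-3−7) + 0·(7−(1/4)) + (-2)·(1/4−(-3))) = ½·(5 + 0 − 13/2) = -3/4, so the A_1-coordinate is (-3/4)/(-3) = 1/4.
[A_1PA_3] = ½·(0·(1/4−7) + (-1/2)·(7−0) + (-2)·(0−(1/4))) = ½·(0 − 7/2 + 1/2) = -3/2, so the A_2-coordinate is 1/2.
[A_1A_2P] = ½·(0·(-3−(1/4)) + 0·(1/4−0) + (-1/2)·(0−(-3))) = ½·(0 + 0 − 3/2) = -3/4, so the A_3-coordinate is 1/4.
Check: 1/4 + 1/2 + 1/4 = 1.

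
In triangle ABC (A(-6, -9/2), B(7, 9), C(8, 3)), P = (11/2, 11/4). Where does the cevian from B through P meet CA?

(26/5, 3/2)

Barycentric coordinates of P with respect to ABC: (1/6, 1/6, 2/3).
On side CA the B-coordinate is zero; dropping P's B-weight 1/6 and renormalizing the remaining 2/3 : 1/6 gives weights 4/5, 1/5 on C, A.
Q = (4/5)·(8, 3) + (1/5)·(-6, -9/2) = (26/5, 3/2).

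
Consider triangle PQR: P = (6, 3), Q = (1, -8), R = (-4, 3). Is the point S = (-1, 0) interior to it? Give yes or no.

Barycentric coordinates of S: (9/55, 3/11, 31/55).
The three coordinates are positive, positive, positive; a point is interior exactly when all three are positive.

yes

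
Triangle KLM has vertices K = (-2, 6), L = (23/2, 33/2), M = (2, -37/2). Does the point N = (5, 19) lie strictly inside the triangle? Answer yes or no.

Barycentric coordinates of N: (335/497, 298/497, -136/497).
The three coordinates are positive, positive, negative; a point is interior exactly when all three are positive.

no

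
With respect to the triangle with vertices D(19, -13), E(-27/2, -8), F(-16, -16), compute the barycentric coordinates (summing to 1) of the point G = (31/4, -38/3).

(2/3, 1/6, 1/6)

Signed area of the reference triangle: [DEF] = ½·(19·(-8−(-16)) + (-27/2)·(-16−(-13)) + (-16)·(-13−(-8))) = ½·(152 + 81/2 + 80) = 545/4.
[GEF] = ½·((31/4)·(-8−(-16)) + (-27/2)·(-16−(-38/3)) + (-16)·(-38/3−(-8))) = ½·(62 + 45 + 224/3) = 545/6, so the D-coordinate is (545/6)/(545/4) = 2/3.
[DGF] = ½·(19·(-38/3−(-16)) + (31/4)·(-16−(-13)) + (-16)·(-13−(-38/3))) = ½·(190/3 − 93/4 + 16/3) = 545/24, so the E-coordinate is 1/6.
[DEG] = ½·(19·(-8−(-38/3)) + (-27/2)·(-38/3−(-13)) + (31/4)·(-13−(-8))) = ½·(266/3 − 9/2 − 155/4) = 545/24, so the F-coordinate is 1/6.
Check: 2/3 + 1/6 + 1/6 = 1.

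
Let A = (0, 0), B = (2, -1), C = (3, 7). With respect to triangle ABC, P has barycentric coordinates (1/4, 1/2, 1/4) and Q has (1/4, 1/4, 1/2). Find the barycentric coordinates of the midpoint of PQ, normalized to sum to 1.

Since both coordinate triples sum to 1, the midpoint's barycentrics are the componentwise average.
(1/4+1/4)/2 = 1/4; similarly 3/8 and 3/8.

(1/4, 3/8, 3/8)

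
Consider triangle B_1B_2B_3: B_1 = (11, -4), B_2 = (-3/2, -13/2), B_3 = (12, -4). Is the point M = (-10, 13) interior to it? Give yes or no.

no

Barycentric coordinates of M: (569/5, -34/5, -106).
The three coordinates are positive, negative, negative; a point is interior exactly when all three are positive.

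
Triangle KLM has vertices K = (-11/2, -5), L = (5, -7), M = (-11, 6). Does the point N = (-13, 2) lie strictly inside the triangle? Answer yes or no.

no

Barycentric coordinates of N: (180/209, -8/19, 117/209).
The three coordinates are positive, negative, positive; a point is interior exactly when all three are positive.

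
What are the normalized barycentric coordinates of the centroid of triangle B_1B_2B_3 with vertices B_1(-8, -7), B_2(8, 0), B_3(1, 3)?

(1/3, 1/3, 1/3)

The centroid is the average of the vertices, so each weight is 1/3.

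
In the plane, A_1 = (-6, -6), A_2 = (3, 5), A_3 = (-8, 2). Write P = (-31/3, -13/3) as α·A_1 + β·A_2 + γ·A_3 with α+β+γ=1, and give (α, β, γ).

(2/3, -1/3, 2/3)

Signed area of the reference triangle: [A_1A_2A_3] = ½·((-6)·(5−2) + 3·(2−(-6)) + (-8)·(-6−5)) = ½·(-18 + 24 + 88) = 47.
[PA_2A_3] = ½·((-31/3)·(5−2) + 3·(2−(-13/3)) + (-8)·(-13/3−5)) = ½·(-31 + 19 + 224/3) = 94/3, so the A_1-coordinate is (94/3)/47 = 2/3.
[A_1PA_3] = ½·((-6)·(-13/3−2) + (-31/3)·(2−(-6)) + (-8)·(-6−(-13/3))) = ½·(38 − 248/3 + 40/3) = -47/3, so the A_2-coordinate is -1/3.
[A_1A_2P] = ½·((-6)·(5−(-13/3)) + 3·(-13/3−(-6)) + (-31/3)·(-6−5)) = ½·(-56 + 5 + 341/3) = 94/3, so the A_3-coordinate is 2/3.
Check: 2/3 − 1/3 + 2/3 = 1.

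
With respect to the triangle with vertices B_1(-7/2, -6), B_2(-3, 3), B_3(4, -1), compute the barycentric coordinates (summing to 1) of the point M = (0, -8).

Signed area of the reference triangle: [B_1B_2B_3] = ½·((-7/2)·(3−(-1)) + (-3)·(-1−(-6)) + 4·(-6−3)) = ½·(-14 − 15 − 36) = -65/2.
[MB_2B_3] = ½·(0·(3−(-1)) + (-3)·(-1−(-8)) + 4·(-8−3)) = ½·(0 − 21 − 44) = -65/2, so the B_1-coordinate is (-65/2)/(-65/2) = 1.
[B_1MB_3] = ½·((-7/2)·(-8−(-1)) + 0·(-1−(-6)) + 4·(-6−(-8))) = ½·(49/2 + 0 + 8) = 65/4, so the B_2-coordinate is -1/2.
[B_1B_2M] = ½·((-7/2)·(3−(-8)) + (-3)·(-8−(-6)) + 0·(-6−3)) = ½·(-77/2 + 6 + 0) = -65/4, so the B_3-coordinate is 1/2.

(1, -1/2, 1/2)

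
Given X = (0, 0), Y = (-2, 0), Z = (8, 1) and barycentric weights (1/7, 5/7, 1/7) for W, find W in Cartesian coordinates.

(-2/7, 1/7)

W = (1/7)·X + (5/7)·Y + (1/7)·Z.
x-coordinate: (1/7)·0 + (5/7)·(-2) + (1/7)·8 = -2/7.
y-coordinate: (1/7)·0 + (5/7)·0 + (1/7)·1 = 1/7.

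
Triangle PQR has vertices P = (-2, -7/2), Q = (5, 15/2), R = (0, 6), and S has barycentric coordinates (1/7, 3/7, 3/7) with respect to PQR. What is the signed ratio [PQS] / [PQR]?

The signed ratio [PQS]/[PQR] equals the barycentric coordinate of S at vertex R, which is 3/7.

3/7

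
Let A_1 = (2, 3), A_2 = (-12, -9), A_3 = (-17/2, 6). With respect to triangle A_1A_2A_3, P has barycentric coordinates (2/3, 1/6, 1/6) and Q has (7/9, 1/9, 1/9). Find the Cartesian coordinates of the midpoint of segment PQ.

Barycentric coordinates of the midpoint are the average: (13/18, 5/36, 5/36).
Converting: (13/18)·A_1 + (5/36)·A_2 + (5/36)·A_3 = (-101/72, 7/4).

(-101/72, 7/4)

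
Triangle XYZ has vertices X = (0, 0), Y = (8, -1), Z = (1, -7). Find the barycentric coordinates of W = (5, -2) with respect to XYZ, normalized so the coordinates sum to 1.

(1/5, 3/5, 1/5)

Signed area of the reference triangle: [XYZ] = ½·(0·(-1−(-7)) + 8·(-7−0) + 1·(0−(-1))) = ½·(0 − 56 + 1) = -55/2.
[WYZ] = ½·(5·(-1−(-7)) + 8·(-7−(-2)) + 1·(-2−(-1))) = ½·(30 − 40 − 1) = -11/2, so the X-coordinate is (-11/2)/(-55/2) = 1/5.
[XWZ] = ½·(0·(-2−(-7)) + 5·(-7−0) + 1·(0−(-2))) = ½·(0 − 35 + 2) = -33/2, so the Y-coordinate is 3/5.
[XYW] = ½·(0·(-1−(-2)) + 8·(-2−0) + 5·(0−(-1))) = ½·(0 − 16 + 5) = -11/2, so the Z-coordinate is 1/5.
Check: 1/5 + 3/5 + 1/5 = 1.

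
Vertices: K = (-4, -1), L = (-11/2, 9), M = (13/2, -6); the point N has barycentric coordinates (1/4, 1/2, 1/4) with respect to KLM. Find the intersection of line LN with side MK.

(5/4, -7/2)

Line LN meets MK where the L-coordinate vanishes; zeroing N's L-weight and renormalizing leaves M, K-weights 1/4 : 1/4 → (1/2, 1/2).
So J = (1/2)·M + (1/2)·K = (5/4, -7/2).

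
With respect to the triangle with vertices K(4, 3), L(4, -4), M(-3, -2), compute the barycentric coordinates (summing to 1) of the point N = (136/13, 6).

Signed area of the reference triangle: [KLM] = ½·(4·(-4−(-2)) + 4·(-2−3) + (-3)·(3−(-4))) = ½·(-8 − 20 − 21) = -49/2.
[NLM] = ½·((136/13)·(-4−(-2)) + 4·(-2−6) + (-3)·(6−(-4))) = ½·(-272/13 − 32 − 30) = -539/13, so the K-coordinate is (-539/13)/(-49/2) = 22/13.
[KNM] = ½·(4·(6−(-2)) + (136/13)·(-2−3) + (-3)·(3−6)) = ½·(32 − 680/13 + 9) = -147/26, so the L-coordinate is 3/13.
[KLN] = ½·(4·(-4−6) + 4·(6−3) + (136/13)·(3−(-4))) = ½·(-40 + 12 + 952/13) = 294/13, so the M-coordinate is -12/13.

(22/13, 3/13, -12/13)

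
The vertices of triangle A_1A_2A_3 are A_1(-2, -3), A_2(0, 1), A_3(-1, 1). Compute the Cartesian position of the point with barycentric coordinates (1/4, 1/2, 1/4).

(-3/4, 0)

P = (1/4)·A_1 + (1/2)·A_2 + (1/4)·A_3.
x-coordinate: (1/4)·(-2) + (1/2)·0 + (1/4)·(-1) = -3/4.
y-coordinate: (1/4)·(-3) + (1/2)·1 + (1/4)·1 = 0.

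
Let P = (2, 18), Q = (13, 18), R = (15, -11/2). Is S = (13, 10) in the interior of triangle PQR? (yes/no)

Barycentric coordinates of S: (32/517, 309/517, 16/47).
The three coordinates are positive, positive, positive; a point is interior exactly when all three are positive.

yes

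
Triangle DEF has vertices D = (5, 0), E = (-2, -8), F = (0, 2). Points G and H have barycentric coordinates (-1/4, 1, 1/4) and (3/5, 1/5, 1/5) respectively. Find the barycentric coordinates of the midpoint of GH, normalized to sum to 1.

(7/40, 3/5, 9/40)

Since both coordinate triples sum to 1, the midpoint's barycentrics are the componentwise average.
(-1/4+3/5)/2 = 7/40; similarly 3/5 and 9/40.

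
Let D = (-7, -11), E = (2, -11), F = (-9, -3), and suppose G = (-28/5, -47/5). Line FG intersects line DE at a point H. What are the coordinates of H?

(-19/4, -11)

Barycentric coordinates of G with respect to DEF: (3/5, 1/5, 1/5).
On side DE the F-coordinate is zero; dropping G's F-weight 1/5 and renormalizing the remaining 3/5 : 1/5 gives weights 3/4, 1/4 on D, E.
H = (3/4)·(-7, -11) + (1/4)·(2, -11) = (-19/4, -11).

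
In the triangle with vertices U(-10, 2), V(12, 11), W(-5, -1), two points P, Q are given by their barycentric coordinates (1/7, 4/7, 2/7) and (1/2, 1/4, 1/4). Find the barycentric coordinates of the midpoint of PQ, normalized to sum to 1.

(9/28, 23/56, 15/56)

Since both coordinate triples sum to 1, the midpoint's barycentrics are the componentwise average.
(1/7+1/2)/2 = 9/28; similarly 23/56 and 15/56.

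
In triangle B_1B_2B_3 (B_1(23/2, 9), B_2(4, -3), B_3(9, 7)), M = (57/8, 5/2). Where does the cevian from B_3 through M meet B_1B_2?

Barycentric coordinates of M with respect to B_1B_2B_3: (1/4, 1/2, 1/4).
On side B_1B_2 the B_3-coordinate is zero; dropping M's B_3-weight 1/4 and renormalizing the remaining 1/4 : 1/2 gives weights 1/3, 2/3 on B_1, B_2.
N = (1/3)·(23/2, 9) + (2/3)·(4, -3) = (13/2, 1).

(13/2, 1)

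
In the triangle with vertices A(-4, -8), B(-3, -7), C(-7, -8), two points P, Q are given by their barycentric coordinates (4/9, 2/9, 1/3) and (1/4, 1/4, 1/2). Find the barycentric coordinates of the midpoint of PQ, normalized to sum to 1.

Since both coordinate triples sum to 1, the midpoint's barycentrics are the componentwise average.
(4/9+1/4)/2 = 25/72; similarly 17/72 and 5/12.

(25/72, 17/72, 5/12)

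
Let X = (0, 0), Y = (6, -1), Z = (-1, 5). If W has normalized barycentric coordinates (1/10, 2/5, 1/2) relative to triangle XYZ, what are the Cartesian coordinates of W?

(19/10, 21/10)

W = (1/10)·X + (2/5)·Y + (1/2)·Z.
x-coordinate: (1/10)·0 + (2/5)·6 + (1/2)·(-1) = 19/10.
y-coordinate: (1/10)·0 + (2/5)·(-1) + (1/2)·5 = 21/10.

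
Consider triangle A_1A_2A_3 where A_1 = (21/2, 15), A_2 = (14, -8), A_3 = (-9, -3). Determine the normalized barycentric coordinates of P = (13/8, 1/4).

(1/4, 1/4, 1/2)

Signed area of the reference triangle: [A_1A_2A_3] = ½·((21/2)·(-8−(-3)) + 14·(-3−15) + (-9)·(15−(-8))) = ½·(-105/2 − 252 − 207) = -1023/4.
[PA_2A_3] = ½·((13/8)·(-8−(-3)) + 14·(-3−(1/4)) + (-9)·(1/4−(-8))) = ½·(-65/8 − 91/2 − 297/4) = -1023/16, so the A_1-coordinate is (-1023/16)/(-1023/4) = 1/4.
[A_1PA_3] = ½·((21/2)·(1/4−(-3)) + (13/8)·(-3−15) + (-9)·(15−(1/4))) = ½·(273/8 − 117/4 − 531/4) = -1023/16, so the A_2-coordinate is 1/4.
[A_1A_2P] = ½·((21/2)·(-8−(1/4)) + 14·(1/4−15) + (13/8)·(15−(-8))) = ½·(-693/8 − 413/2 + 299/8) = -1023/8, so the A_3-coordinate is 1/2.
Check: 1/4 + 1/4 + 1/2 = 1.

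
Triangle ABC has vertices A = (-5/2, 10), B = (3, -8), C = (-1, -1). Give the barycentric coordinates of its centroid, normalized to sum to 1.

The centroid is the average of the vertices, so each weight is 1/3.

(1/3, 1/3, 1/3)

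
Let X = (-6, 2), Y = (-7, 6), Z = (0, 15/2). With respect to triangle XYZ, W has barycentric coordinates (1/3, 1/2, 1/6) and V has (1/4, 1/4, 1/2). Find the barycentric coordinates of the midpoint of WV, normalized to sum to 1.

(7/24, 3/8, 1/3)

Since both coordinate triples sum to 1, the midpoint's barycentrics are the componentwise average.
(1/3+1/4)/2 = 7/24; similarly 3/8 and 1/3.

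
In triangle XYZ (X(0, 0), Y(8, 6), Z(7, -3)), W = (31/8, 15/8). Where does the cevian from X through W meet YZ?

(31/4, 15/4)

Barycentric coordinates of W with respect to XYZ: (1/2, 3/8, 1/8).
On side YZ the X-coordinate is zero; dropping W's X-weight 1/2 and renormalizing the remaining 3/8 : 1/8 gives weights 3/4, 1/4 on Y, Z.
V = (3/4)·(8, 6) + (1/4)·(7, -3) = (31/4, 15/4).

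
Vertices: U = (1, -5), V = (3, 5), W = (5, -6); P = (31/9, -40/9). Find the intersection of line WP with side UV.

(3/2, -5/2)

Barycentric coordinates of P with respect to UVW: (1/3, 1/9, 5/9).
On side UV the W-coordinate is zero; dropping P's W-weight 5/9 and renormalizing the remaining 1/3 : 1/9 gives weights 3/4, 1/4 on U, V.
Q = (3/4)·(1, -5) + (1/4)·(3, 5) = (3/2, -5/2).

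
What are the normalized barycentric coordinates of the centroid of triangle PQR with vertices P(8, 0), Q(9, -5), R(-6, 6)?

The centroid is the average of the vertices, so each weight is 1/3.

(1/3, 1/3, 1/3)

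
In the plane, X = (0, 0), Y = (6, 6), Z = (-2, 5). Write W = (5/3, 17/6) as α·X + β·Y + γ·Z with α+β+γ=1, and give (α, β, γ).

(1/2, 1/3, 1/6)

Signed area of the reference triangle: [XYZ] = ½·(0·(6−5) + 6·(5−0) + (-2)·(0−6)) = ½·(0 + 30 + 12) = 21.
[WYZ] = ½·((5/3)·(6−5) + 6·(5−(17/6)) + (-2)·(17/6−6)) = ½·(5/3 + 13 + 19/3) = 21/2, so the X-coordinate is (21/2)/21 = 1/2.
[XWZ] = ½·(0·(17/6−5) + (5/3)·(5−0) + (-2)·(0−(17/6))) = ½·(0 + 25/3 + 17/3) = 7, so the Y-coordinate is 1/3.
[XYW] = ½·(0·(6−(17/6)) + 6·(17/6−0) + (5/3)·(0−6)) = ½·(0 + 17 − 10) = 7/2, so the Z-coordinate is 1/6.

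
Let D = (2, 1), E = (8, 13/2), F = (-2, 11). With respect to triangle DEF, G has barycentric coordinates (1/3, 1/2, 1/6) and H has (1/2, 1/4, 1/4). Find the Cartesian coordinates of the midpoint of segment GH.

Barycentric coordinates of the midpoint are the average: (5/12, 3/8, 5/24).
Converting: (5/12)·D + (3/8)·E + (5/24)·F = (41/12, 247/48).

(41/12, 247/48)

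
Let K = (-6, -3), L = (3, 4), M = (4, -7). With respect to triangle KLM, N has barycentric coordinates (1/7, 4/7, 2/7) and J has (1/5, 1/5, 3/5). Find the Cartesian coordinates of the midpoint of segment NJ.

(19/10, -29/14)

Barycentric coordinates of the midpoint are the average: (6/35, 27/70, 31/70).
Converting: (6/35)·K + (27/70)·L + (31/70)·M = (19/10, -29/14).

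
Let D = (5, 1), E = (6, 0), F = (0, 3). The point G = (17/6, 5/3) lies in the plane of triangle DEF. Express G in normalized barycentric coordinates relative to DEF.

(1/6, 1/3, 1/2)

Signed area of the reference triangle: [DEF] = ½·(5·(0−3) + 6·(3−1) + 0·(1−0)) = ½·(-15 + 12 + 0) = -3/2.
[GEF] = ½·((17/6)·(0−3) + 6·(3−(5/3)) + 0·(5/3−0)) = ½·(-17/2 + 8 + 0) = -1/4, so the D-coordinate is (-1/4)/(-3/2) = 1/6.
[DGF] = ½·(5·(5/3−3) + (17/6)·(3−1) + 0·(1−(5/3))) = ½·(-20/3 + 17/3 + 0) = -1/2, so the E-coordinate is 1/3.
[DEG] = ½·(5·(0−(5/3)) + 6·(5/3−1) + (17/6)·(1−0)) = ½·(-25/3 + 4 + 17/6) = -3/4, so the F-coordinate is 1/2.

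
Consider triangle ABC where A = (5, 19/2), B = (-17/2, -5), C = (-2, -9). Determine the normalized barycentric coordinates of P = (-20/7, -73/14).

Signed area of the reference triangle: [ABC] = ½·(5·(-5−(-9)) + (-17/2)·(-9−(19/2)) + (-2)·(19/2−(-5))) = ½·(20 + 629/4 − 29) = 593/8.
[PBC] = ½·((-20/7)·(-5−(-9)) + (-17/2)·(-9−(-73/14)) + (-2)·(-73/14−(-5))) = ½·(-80/7 + 901/28 + 3/7) = 593/56, so the A-coordinate is (593/56)/(593/8) = 1/7.
[APC] = ½·(5·(-73/14−(-9)) + (-20/7)·(-9−(19/2)) + (-2)·(19/2−(-73/14))) = ½·(265/14 + 370/7 − 206/7) = 593/28, so the B-coordinate is 2/7.
[ABP] = ½·(5·(-5−(-73/14)) + (-17/2)·(-73/14−(19/2)) + (-20/7)·(19/2−(-5))) = ½·(15/14 + 1751/14 − 290/7) = 593/14, so the C-coordinate is 4/7.

(1/7, 2/7, 4/7)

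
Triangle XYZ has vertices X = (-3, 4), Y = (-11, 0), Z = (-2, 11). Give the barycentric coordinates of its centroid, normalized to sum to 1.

The centroid is the average of the vertices, so each weight is 1/3.

(1/3, 1/3, 1/3)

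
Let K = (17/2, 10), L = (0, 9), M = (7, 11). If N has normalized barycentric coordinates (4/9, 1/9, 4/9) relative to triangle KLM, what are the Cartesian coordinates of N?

(62/9, 31/3)

N = (4/9)·K + (1/9)·L + (4/9)·M.
x-coordinate: (4/9)·(17/2) + (1/9)·0 + (4/9)·7 = 62/9.
y-coordinate: (4/9)·10 + (1/9)·9 + (4/9)·11 = 31/3.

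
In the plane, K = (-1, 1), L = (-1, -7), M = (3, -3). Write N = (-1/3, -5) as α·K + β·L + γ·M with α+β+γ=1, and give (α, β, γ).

(1/6, 2/3, 1/6)

Signed area of the reference triangle: [KLM] = ½·((-1)·(-7−(-3)) + (-1)·(-3−1) + 3·(1−(-7))) = ½·(4 + 4 + 24) = 16.
[NLM] = ½·((-1/3)·(-7−(-3)) + (-1)·(-3−(-5)) + 3·(-5−(-7))) = ½·(4/3 − 2 + 6) = 8/3, so the K-coordinate is (8/3)/16 = 1/6.
[KNM] = ½·((-1)·(-5−(-3)) + (-1/3)·(-3−1) + 3·(1−(-5))) = ½·(2 + 4/3 + 18) = 32/3, so the L-coordinate is 2/3.
[KLN] = ½·((-1)·(-7−(-5)) + (-1)·(-5−1) + (-1/3)·(1−(-7))) = ½·(2 + 6 − 8/3) = 8/3, so the M-coordinate is 1/6.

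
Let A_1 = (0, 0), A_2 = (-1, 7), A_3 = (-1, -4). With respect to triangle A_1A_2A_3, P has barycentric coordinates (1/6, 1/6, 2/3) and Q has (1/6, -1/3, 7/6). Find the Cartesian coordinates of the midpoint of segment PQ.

Barycentric coordinates of the midpoint are the average: (1/6, -1/12, 11/12).
Converting: (1/6)·A_1 + (-1/12)·A_2 + (11/12)·A_3 = (-5/6, -17/4).

(-5/6, -17/4)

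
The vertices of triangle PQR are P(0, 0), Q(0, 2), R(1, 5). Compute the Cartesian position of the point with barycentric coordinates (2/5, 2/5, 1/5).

S = (2/5)·P + (2/5)·Q + (1/5)·R.
x-coordinate: (2/5)·0 + (2/5)·0 + (1/5)·1 = 1/5.
y-coordinate: (2/5)·0 + (2/5)·2 + (1/5)·5 = 9/5.

(1/5, 9/5)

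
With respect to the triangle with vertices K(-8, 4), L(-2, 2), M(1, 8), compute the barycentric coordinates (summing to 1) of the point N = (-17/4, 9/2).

Signed area of the reference triangle: [KLM] = ½·((-8)·(2−8) + (-2)·(8−4) + 1·(4−2)) = ½·(48 − 8 + 2) = 21.
[NLM] = ½·((-17/4)·(2−8) + (-2)·(8−(9/2)) + 1·(9/2−2)) = ½·(51/2 − 7 + 5/2) = 21/2, so the K-coordinate is (21/2)/21 = 1/2.
[KNM] = ½·((-8)·(9/2−8) + (-17/4)·(8−4) + 1·(4−(9/2))) = ½·(28 − 17 − 1/2) = 21/4, so the L-coordinate is 1/4.
[KLN] = ½·((-8)·(2−(9/2)) + (-2)·(9/2−4) + (-17/4)·(4−2)) = ½·(20 − 1 − 17/2) = 21/4, so the M-coordinate is 1/4.
Check: 1/2 + 1/4 + 1/4 = 1.

(1/2, 1/4, 1/4)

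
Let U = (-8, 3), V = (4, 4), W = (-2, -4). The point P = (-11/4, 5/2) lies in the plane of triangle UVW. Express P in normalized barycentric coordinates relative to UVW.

Signed area of the reference triangle: [UVW] = ½·((-8)·(4−(-4)) + 4·(-4−3) + (-2)·(3−4)) = ½·(-64 − 28 + 2) = -45.
[PVW] = ½·((-11/4)·(4−(-4)) + 4·(-4−(5/2)) + (-2)·(5/2−4)) = ½·(-22 − 26 + 3) = -45/2, so the U-coordinate is (-45/2)/(-45) = 1/2.
[UPW] = ½·((-8)·(5/2−(-4)) + (-11/4)·(-4−3) + (-2)·(3−(5/2))) = ½·(-52 + 77/4 − 1) = -135/8, so the V-coordinate is 3/8.
[UVP] = ½·((-8)·(4−(5/2)) + 4·(5/2−3) + (-11/4)·(3−4)) = ½·(-12 − 2 + 11/4) = -45/8, so the W-coordinate is 1/8.
Check: 1/2 + 3/8 + 1/8 = 1.

(1/2, 3/8, 1/8)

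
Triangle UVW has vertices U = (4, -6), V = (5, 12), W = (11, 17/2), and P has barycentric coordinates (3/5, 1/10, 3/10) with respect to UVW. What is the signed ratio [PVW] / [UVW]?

The signed ratio [PVW]/[UVW] equals the barycentric coordinate of P at vertex U, which is 3/5.

3/5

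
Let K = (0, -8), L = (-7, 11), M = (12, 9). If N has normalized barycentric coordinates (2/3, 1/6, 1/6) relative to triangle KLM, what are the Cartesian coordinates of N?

(5/6, -2)

N = (2/3)·K + (1/6)·L + (1/6)·M.
x-coordinate: (2/3)·0 + (1/6)·(-7) + (1/6)·12 = 5/6.
y-coordinate: (2/3)·(-8) + (1/6)·11 + (1/6)·9 = -2.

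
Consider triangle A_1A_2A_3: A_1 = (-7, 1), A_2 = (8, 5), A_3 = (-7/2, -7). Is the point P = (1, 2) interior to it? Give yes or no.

yes

Barycentric coordinates of P: (99/268, 135/268, 17/134).
The three coordinates are positive, positive, positive; a point is interior exactly when all three are positive.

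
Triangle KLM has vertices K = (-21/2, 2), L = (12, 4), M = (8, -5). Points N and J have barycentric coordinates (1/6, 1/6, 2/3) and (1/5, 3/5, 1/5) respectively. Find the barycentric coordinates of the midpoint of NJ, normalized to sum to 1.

Since both coordinate triples sum to 1, the midpoint's barycentrics are the componentwise average.
(1/6+1/5)/2 = 11/60; similarly 23/60 and 13/30.

(11/60, 23/60, 13/30)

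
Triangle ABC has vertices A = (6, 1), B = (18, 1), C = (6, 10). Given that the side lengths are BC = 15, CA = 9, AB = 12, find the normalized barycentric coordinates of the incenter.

The incenter has barycentric coordinates proportional to the opposite side lengths: (15 : 9 : 12).
Normalizing by 15+9+12 = 36 gives (5/12, 1/4, 1/3).

(5/12, 1/4, 1/3)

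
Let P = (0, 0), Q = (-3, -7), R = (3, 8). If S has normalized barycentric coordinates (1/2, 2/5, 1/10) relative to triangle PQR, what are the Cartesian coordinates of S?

(-9/10, -2)

S = (1/2)·P + (2/5)·Q + (1/10)·R.
x-coordinate: (1/2)·0 + (2/5)·(-3) + (1/10)·3 = -9/10.
y-coordinate: (1/2)·0 + (2/5)·(-7) + (1/10)·8 = -2.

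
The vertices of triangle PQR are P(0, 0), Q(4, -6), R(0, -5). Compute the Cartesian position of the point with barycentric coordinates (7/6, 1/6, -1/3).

(2/3, 2/3)

S = (7/6)·P + (1/6)·Q + (-1/3)·R.
x-coordinate: (7/6)·0 + (1/6)·4 + (-1/3)·0 = 2/3.
y-coordinate: (7/6)·0 + (1/6)·(-6) + (-1/3)·(-5) = 2/3.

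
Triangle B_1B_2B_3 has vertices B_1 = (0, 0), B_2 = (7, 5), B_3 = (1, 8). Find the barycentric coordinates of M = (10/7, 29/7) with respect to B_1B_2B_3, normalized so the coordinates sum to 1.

Signed area of the reference triangle: [B_1B_2B_3] = ½·(0·(5−8) + 7·(8−0) + 1·(0−5)) = ½·(0 + 56 − 5) = 51/2.
[MB_2B_3] = ½·((10/7)·(5−8) + 7·(8−(29/7)) + 1·(29/7−5)) = ½·(-30/7 + 27 − 6/7) = 153/14, so the B_1-coordinate is (153/14)/(51/2) = 3/7.
[B_1MB_3] = ½·(0·(29/7−8) + (10/7)·(8−0) + 1·(0−(29/7))) = ½·(0 + 80/7 − 29/7) = 51/14, so the B_2-coordinate is 1/7.
[B_1B_2M] = ½·(0·(5−(29/7)) + 7·(29/7−0) + (10/7)·(0−5)) = ½·(0 + 29 − 50/7) = 153/14, so the B_3-coordinate is 3/7.
Check: 3/7 + 1/7 + 3/7 = 1.

(3/7, 1/7, 3/7)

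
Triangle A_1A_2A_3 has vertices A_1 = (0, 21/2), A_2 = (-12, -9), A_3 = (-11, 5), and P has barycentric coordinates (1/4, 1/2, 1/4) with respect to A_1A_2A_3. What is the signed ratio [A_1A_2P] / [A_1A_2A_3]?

1/4

The signed ratio [A_1A_2P]/[A_1A_2A_3] equals the barycentric coordinate of P at vertex A_3, which is 1/4.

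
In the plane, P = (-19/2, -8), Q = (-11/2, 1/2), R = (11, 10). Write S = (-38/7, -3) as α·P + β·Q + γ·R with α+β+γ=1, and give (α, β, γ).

(4/7, 2/7, 1/7)

Signed area of the reference triangle: [PQR] = ½·((-19/2)·(1/2−10) + (-11/2)·(10−(-8)) + 11·(-8−(1/2))) = ½·(361/4 − 99 − 187/2) = -409/8.
[SQR] = ½·((-38/7)·(1/2−10) + (-11/2)·(10−(-3)) + 11·(-3−(1/2))) = ½·(361/7 − 143/2 − 77/2) = -409/14, so the P-coordinate is (-409/14)/(-409/8) = 4/7.
[PSR] = ½·((-19/2)·(-3−10) + (-38/7)·(10−(-8)) + 11·(-8−(-3))) = ½·(247/2 − 684/7 − 55) = -409/28, so the Q-coordinate is 2/7.
[PQS] = ½·((-19/2)·(1/2−(-3)) + (-11/2)·(-3−(-8)) + (-38/7)·(-8−(1/2))) = ½·(-133/4 − 55/2 + 323/7) = -409/56, so the R-coordinate is 1/7.
Check: 4/7 + 2/7 + 1/7 = 1.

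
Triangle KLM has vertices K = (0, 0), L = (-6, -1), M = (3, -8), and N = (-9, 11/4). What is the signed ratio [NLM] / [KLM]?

1/4

[KLM] = ½·(0·(-1−(-8)) + (-6)·(-8−0) + 3·(0−(-1))) = ½·(0 + 48 + 3) = 51/2.
[NLM] = ½·((-9)·(-1−(-8)) + (-6)·(-8−(11/4)) + 3·(11/4−(-1))) = ½·(-63 + 129/2 + 45/4) = 51/8, so the ratio is (51/8)/(51/2) = 1/4.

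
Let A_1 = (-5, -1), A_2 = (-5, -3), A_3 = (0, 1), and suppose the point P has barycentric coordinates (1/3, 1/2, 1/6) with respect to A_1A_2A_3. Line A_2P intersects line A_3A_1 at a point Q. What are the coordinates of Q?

Line A_2P meets A_3A_1 where the A_2-coordinate vanishes; zeroing P's A_2-weight and renormalizing leaves A_3, A_1-weights 1/6 : 1/3 → (1/3, 2/3).
So Q = (1/3)·A_3 + (2/3)·A_1 = (-10/3, -1/3).

(-10/3, -1/3)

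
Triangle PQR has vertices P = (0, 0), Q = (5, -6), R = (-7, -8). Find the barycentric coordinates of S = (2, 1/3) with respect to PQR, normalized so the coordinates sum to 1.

Signed area of the reference triangle: [PQR] = ½·(0·(-6−(-8)) + 5·(-8−0) + (-7)·(0−(-6))) = ½·(0 − 40 − 42) = -41.
[SQR] = ½·(2·(-6−(-8)) + 5·(-8−(1/3)) + (-7)·(1/3−(-6))) = ½·(4 − 125/3 − 133/3) = -41, so the P-coordinate is (-41)/(-41) = 1.
[PSR] = ½·(0·(1/3−(-8)) + 2·(-8−0) + (-7)·(0−(1/3))) = ½·(0 − 16 + 7/3) = -41/6, so the Q-coordinate is 1/6.
[PQS] = ½·(0·(-6−(1/3)) + 5·(1/3−0) + 2·(0−(-6))) = ½·(0 + 5/3 + 12) = 41/6, so the R-coordinate is -1/6.

(1, 1/6, -1/6)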